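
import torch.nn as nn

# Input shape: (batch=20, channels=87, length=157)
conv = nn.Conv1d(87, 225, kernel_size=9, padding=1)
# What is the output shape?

Input shape: (20, 87, 157)
Output shape: (20, 225, 151)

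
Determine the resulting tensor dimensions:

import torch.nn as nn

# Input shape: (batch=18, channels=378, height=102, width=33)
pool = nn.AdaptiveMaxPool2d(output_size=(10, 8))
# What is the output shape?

Input shape: (18, 378, 102, 33)
Output shape: (18, 378, 10, 8)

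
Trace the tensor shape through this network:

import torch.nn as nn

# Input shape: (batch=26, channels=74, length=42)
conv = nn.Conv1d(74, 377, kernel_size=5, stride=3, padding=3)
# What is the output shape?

Input shape: (26, 74, 42)
Output shape: (26, 377, 15)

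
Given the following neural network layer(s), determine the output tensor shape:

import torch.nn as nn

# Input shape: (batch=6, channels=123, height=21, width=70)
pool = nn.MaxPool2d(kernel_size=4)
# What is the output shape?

Input shape: (6, 123, 21, 70)
Output shape: (6, 123, 5, 17)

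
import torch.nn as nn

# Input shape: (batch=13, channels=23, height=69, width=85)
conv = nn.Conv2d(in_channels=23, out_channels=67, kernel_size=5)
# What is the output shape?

Input shape: (13, 23, 69, 85)
Output shape: (13, 67, 65, 81)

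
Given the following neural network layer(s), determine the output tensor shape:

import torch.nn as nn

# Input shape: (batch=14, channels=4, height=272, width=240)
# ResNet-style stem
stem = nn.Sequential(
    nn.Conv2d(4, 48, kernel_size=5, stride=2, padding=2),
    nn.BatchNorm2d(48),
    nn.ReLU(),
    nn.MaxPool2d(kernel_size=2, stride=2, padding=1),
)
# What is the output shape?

Input shape: (14, 4, 272, 240)
  -> after Conv2d 5x5 stride=2: (14, 48, 136, 120)
Output shape: (14, 48, 69, 61)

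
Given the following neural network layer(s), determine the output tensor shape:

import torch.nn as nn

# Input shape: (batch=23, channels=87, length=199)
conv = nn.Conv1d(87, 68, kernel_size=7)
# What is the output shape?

Input shape: (23, 87, 199)
Output shape: (23, 68, 193)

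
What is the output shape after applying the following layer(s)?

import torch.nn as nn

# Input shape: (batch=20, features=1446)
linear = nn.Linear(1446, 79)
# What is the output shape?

Input shape: (20, 1446)
Output shape: (20, 79)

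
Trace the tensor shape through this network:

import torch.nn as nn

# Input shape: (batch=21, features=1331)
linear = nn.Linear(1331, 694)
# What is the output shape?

Input shape: (21, 1331)
Output shape: (21, 694)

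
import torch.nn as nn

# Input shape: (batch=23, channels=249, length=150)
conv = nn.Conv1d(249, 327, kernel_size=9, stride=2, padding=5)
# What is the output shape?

Input shape: (23, 249, 150)
Output shape: (23, 327, 76)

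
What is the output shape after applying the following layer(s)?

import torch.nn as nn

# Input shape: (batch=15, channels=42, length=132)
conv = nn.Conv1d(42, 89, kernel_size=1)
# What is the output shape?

Input shape: (15, 42, 132)
Output shape: (15, 89, 132)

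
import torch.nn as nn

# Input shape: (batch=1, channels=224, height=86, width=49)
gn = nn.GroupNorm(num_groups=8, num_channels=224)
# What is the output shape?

Input shape: (1, 224, 86, 49)
Output shape: (1, 224, 86, 49)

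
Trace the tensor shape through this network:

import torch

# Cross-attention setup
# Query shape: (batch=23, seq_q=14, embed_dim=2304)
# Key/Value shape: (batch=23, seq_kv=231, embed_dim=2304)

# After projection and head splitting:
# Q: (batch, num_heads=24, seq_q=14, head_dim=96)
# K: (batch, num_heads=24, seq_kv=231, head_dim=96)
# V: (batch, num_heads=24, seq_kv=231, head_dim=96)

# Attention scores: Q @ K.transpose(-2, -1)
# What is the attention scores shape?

Input shape: (23, 14, 2304)
Output shape: (23, 24, 14, 231)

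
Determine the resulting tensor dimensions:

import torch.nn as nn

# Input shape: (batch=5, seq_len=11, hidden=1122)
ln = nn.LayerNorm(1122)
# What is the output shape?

Input shape: (5, 11, 1122)
Output shape: (5, 11, 1122)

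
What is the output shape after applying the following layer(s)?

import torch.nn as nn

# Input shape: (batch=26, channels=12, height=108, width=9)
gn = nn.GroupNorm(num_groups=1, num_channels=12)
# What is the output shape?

Input shape: (26, 12, 108, 9)
Output shape: (26, 12, 108, 9)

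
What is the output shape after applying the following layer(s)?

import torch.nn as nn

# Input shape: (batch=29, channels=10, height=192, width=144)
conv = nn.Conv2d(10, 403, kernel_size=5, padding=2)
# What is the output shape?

Input shape: (29, 10, 192, 144)
Output shape: (29, 403, 192, 144)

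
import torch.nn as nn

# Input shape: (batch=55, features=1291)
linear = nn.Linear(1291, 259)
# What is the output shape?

Input shape: (55, 1291)
Output shape: (55, 259)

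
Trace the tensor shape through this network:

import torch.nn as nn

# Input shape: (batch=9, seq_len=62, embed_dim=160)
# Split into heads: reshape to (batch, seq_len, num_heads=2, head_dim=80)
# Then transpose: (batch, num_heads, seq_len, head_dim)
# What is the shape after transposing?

Input shape: (9, 62, 160)
  -> after reshape: (9, 62, 2, 80)
Output shape: (9, 2, 62, 80)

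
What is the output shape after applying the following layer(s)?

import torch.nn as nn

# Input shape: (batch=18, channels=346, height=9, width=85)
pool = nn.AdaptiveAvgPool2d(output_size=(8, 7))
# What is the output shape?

Input shape: (18, 346, 9, 85)
Output shape: (18, 346, 8, 7)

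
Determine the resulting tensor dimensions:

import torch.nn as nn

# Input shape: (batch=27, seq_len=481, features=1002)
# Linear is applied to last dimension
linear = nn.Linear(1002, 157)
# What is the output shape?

Input shape: (27, 481, 1002)
Output shape: (27, 481, 157)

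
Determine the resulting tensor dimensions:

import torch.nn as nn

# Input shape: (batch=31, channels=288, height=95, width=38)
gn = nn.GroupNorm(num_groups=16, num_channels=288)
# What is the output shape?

Input shape: (31, 288, 95, 38)
Output shape: (31, 288, 95, 38)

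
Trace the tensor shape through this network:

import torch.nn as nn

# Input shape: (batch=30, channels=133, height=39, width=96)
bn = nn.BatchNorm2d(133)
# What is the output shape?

Input shape: (30, 133, 39, 96)
Output shape: (30, 133, 39, 96)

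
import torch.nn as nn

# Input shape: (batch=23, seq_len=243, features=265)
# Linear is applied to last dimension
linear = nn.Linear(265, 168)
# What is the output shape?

Input shape: (23, 243, 265)
Output shape: (23, 243, 168)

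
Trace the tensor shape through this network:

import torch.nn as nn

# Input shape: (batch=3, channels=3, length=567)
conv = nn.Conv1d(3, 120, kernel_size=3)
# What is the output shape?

Input shape: (3, 3, 567)
Output shape: (3, 120, 565)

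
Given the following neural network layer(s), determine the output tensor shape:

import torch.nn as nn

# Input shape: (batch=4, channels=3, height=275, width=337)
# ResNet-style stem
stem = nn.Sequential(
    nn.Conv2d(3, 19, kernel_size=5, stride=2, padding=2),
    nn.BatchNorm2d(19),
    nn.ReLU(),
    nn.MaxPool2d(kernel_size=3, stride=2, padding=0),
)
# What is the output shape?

Input shape: (4, 3, 275, 337)
  -> after Conv2d 5x5 stride=2: (4, 19, 138, 169)
Output shape: (4, 19, 68, 84)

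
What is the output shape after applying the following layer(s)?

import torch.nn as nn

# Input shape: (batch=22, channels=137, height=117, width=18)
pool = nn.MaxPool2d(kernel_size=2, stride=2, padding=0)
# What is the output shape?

Input shape: (22, 137, 117, 18)
Output shape: (22, 137, 58, 9)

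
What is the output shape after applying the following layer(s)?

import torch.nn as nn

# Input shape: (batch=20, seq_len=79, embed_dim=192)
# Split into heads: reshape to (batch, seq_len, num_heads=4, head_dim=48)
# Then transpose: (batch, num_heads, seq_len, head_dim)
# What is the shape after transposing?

Input shape: (20, 79, 192)
  -> after reshape: (20, 79, 4, 48)
Output shape: (20, 4, 79, 48)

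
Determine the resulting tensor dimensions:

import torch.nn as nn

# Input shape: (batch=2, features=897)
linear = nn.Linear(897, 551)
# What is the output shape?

Input shape: (2, 897)
Output shape: (2, 551)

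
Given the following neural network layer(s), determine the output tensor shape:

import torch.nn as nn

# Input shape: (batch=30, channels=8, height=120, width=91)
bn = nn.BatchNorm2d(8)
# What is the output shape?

Input shape: (30, 8, 120, 91)
Output shape: (30, 8, 120, 91)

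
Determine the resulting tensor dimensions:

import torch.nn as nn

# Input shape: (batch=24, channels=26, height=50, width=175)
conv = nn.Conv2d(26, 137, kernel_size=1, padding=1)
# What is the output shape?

Input shape: (24, 26, 50, 175)
Output shape: (24, 137, 52, 177)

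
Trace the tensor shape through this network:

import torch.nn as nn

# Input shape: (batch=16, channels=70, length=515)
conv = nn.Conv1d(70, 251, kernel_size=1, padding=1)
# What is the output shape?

Input shape: (16, 70, 515)
Output shape: (16, 251, 517)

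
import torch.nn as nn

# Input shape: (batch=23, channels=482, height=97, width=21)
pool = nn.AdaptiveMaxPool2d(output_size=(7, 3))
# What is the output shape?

Input shape: (23, 482, 97, 21)
Output shape: (23, 482, 7, 3)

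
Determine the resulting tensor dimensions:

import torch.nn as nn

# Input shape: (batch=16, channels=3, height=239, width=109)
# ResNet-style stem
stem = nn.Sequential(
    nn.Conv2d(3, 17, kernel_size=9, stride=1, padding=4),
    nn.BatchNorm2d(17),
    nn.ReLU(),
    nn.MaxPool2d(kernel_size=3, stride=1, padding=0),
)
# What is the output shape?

Input shape: (16, 3, 239, 109)
  -> after Conv2d 9x9 stride=1: (16, 17, 239, 109)
Output shape: (16, 17, 237, 107)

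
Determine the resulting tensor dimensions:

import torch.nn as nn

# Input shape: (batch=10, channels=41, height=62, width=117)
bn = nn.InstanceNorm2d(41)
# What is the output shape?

Input shape: (10, 41, 62, 117)
Output shape: (10, 41, 62, 117)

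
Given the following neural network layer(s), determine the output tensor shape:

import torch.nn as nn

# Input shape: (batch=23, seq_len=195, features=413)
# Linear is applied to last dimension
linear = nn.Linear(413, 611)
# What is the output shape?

Input shape: (23, 195, 413)
Output shape: (23, 195, 611)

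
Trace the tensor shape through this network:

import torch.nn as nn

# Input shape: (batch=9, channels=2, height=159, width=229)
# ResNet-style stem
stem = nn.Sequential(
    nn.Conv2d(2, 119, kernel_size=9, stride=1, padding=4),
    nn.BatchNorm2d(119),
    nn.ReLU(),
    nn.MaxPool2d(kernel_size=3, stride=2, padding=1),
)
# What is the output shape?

Input shape: (9, 2, 159, 229)
  -> after Conv2d 9x9 stride=1: (9, 119, 159, 229)
Output shape: (9, 119, 80, 115)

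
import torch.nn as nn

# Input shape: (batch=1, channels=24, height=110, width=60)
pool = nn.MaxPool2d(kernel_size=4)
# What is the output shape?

Input shape: (1, 24, 110, 60)
Output shape: (1, 24, 27, 15)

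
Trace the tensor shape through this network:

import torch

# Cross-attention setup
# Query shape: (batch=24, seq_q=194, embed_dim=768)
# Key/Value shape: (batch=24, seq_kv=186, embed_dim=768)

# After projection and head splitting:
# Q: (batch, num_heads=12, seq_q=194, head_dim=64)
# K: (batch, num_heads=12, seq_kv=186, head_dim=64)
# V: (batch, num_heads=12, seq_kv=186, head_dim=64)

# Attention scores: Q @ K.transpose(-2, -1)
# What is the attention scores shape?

Input shape: (24, 194, 768)
Output shape: (24, 12, 194, 186)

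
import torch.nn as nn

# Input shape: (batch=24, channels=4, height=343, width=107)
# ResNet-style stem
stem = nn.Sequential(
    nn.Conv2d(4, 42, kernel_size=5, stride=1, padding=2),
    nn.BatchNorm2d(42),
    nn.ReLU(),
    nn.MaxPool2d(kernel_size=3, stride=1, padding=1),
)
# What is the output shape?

Input shape: (24, 4, 343, 107)
  -> after Conv2d 5x5 stride=1: (24, 42, 343, 107)
Output shape: (24, 42, 343, 107)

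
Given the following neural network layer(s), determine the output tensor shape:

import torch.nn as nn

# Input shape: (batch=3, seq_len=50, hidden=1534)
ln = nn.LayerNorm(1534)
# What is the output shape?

Input shape: (3, 50, 1534)
Output shape: (3, 50, 1534)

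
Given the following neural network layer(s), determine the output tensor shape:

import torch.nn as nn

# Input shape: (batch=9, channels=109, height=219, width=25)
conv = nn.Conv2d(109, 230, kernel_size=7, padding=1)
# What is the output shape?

Input shape: (9, 109, 219, 25)
Output shape: (9, 230, 215, 21)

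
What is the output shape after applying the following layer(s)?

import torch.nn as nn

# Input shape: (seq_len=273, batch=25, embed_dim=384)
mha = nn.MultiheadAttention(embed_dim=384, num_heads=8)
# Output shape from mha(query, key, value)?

Input shape: (273, 25, 384)
Output shape: (273, 25, 384)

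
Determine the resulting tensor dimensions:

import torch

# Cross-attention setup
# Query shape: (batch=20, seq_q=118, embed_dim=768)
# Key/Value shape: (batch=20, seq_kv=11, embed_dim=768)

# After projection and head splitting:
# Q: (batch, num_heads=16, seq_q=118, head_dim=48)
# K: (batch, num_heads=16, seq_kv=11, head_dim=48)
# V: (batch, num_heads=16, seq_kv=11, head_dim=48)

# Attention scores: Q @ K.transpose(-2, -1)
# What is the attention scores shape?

Input shape: (20, 118, 768)
Output shape: (20, 16, 118, 11)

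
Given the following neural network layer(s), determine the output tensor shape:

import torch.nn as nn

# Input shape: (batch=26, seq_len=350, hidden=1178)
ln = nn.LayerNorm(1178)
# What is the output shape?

Input shape: (26, 350, 1178)
Output shape: (26, 350, 1178)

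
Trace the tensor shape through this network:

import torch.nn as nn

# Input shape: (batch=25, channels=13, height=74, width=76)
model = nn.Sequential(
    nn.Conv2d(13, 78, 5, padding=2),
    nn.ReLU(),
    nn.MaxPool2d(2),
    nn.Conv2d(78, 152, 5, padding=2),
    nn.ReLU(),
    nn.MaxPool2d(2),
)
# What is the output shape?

Input shape: (25, 13, 74, 76)
  -> after first Conv2d: (25, 78, 74, 76)
  -> after first MaxPool2d: (25, 78, 37, 38)
  -> after second Conv2d: (25, 152, 37, 38)
Output shape: (25, 152, 18, 19)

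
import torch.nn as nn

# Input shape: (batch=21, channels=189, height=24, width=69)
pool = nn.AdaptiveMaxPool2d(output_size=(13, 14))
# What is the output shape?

Input shape: (21, 189, 24, 69)
Output shape: (21, 189, 13, 14)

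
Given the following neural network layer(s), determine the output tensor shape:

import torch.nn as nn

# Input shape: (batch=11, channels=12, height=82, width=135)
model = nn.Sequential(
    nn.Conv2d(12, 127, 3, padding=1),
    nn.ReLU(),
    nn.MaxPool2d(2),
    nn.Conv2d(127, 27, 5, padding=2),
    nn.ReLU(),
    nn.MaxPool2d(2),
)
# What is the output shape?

Input shape: (11, 12, 82, 135)
  -> after first Conv2d: (11, 127, 82, 135)
  -> after first MaxPool2d: (11, 127, 41, 67)
  -> after second Conv2d: (11, 27, 41, 67)
Output shape: (11, 27, 20, 33)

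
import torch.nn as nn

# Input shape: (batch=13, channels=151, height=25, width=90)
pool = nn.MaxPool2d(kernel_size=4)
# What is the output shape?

Input shape: (13, 151, 25, 90)
Output shape: (13, 151, 6, 22)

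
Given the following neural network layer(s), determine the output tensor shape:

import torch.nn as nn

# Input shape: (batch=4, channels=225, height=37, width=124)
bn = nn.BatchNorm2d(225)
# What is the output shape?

Input shape: (4, 225, 37, 124)
Output shape: (4, 225, 37, 124)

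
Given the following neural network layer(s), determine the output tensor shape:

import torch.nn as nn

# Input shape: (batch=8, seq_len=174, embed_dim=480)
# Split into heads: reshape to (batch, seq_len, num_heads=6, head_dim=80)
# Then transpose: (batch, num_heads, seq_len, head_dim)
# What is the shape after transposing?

Input shape: (8, 174, 480)
  -> after reshape: (8, 174, 6, 80)
Output shape: (8, 6, 174, 80)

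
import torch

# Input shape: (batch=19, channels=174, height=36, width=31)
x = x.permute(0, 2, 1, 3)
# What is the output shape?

Input shape: (19, 174, 36, 31)
Output shape: (19, 36, 174, 31)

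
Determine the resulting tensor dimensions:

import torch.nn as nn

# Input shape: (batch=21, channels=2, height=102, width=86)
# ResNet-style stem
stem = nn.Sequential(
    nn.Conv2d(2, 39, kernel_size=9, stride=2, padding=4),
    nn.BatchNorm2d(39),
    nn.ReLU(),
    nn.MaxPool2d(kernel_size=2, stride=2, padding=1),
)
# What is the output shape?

Input shape: (21, 2, 102, 86)
  -> after Conv2d 9x9 stride=2: (21, 39, 51, 43)
Output shape: (21, 39, 26, 22)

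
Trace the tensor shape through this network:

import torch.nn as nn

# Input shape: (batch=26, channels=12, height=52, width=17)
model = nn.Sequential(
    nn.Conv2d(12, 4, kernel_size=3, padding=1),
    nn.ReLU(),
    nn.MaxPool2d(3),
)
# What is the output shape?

Input shape: (26, 12, 52, 17)
  -> after Conv2d: (26, 4, 52, 17)
  -> after ReLU: (26, 4, 52, 17)
Output shape: (26, 4, 17, 5)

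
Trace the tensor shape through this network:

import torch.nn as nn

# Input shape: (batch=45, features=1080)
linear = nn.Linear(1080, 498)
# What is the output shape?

Input shape: (45, 1080)
Output shape: (45, 498)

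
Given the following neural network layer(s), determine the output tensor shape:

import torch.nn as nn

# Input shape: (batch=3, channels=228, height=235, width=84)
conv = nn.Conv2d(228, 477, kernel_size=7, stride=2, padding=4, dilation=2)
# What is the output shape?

Input shape: (3, 228, 235, 84)
Output shape: (3, 477, 116, 40)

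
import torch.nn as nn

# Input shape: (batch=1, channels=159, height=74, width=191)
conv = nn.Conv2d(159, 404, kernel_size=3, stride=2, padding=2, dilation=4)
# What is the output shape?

Input shape: (1, 159, 74, 191)
Output shape: (1, 404, 35, 94)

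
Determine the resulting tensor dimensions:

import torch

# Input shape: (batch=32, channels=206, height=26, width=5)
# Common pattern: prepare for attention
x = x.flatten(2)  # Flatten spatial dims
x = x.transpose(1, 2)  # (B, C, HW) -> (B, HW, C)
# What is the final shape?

Input shape: (32, 206, 26, 5)
  -> after flatten(2): (32, 206, 130)
Output shape: (32, 130, 206)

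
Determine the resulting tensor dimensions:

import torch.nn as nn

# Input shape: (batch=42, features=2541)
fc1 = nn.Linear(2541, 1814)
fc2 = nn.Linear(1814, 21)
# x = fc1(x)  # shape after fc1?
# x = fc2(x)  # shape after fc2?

Input shape: (42, 2541)
  -> after fc1: (42, 1814)
Output shape: (42, 21)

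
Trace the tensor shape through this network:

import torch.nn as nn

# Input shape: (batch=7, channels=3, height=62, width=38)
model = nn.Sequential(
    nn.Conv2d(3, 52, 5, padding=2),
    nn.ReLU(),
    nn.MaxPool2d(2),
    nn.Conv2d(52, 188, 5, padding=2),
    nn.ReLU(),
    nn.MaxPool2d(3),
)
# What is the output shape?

Input shape: (7, 3, 62, 38)
  -> after first Conv2d: (7, 52, 62, 38)
  -> after first MaxPool2d: (7, 52, 31, 19)
  -> after second Conv2d: (7, 188, 31, 19)
Output shape: (7, 188, 10, 6)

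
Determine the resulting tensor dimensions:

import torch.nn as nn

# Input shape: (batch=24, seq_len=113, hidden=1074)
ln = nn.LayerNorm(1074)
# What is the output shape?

Input shape: (24, 113, 1074)
Output shape: (24, 113, 1074)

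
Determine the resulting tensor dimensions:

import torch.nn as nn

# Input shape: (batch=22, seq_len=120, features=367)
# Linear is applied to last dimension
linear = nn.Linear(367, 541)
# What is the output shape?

Input shape: (22, 120, 367)
Output shape: (22, 120, 541)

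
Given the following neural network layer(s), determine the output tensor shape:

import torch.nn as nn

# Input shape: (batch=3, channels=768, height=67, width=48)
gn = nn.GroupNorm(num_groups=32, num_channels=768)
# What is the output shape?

Input shape: (3, 768, 67, 48)
Output shape: (3, 768, 67, 48)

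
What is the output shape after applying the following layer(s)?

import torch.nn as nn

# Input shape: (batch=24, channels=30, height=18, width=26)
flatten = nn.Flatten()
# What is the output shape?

Input shape: (24, 30, 18, 26)
Output shape: (24, 14040)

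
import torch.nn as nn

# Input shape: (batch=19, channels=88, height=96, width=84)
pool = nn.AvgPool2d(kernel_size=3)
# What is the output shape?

Input shape: (19, 88, 96, 84)
Output shape: (19, 88, 32, 28)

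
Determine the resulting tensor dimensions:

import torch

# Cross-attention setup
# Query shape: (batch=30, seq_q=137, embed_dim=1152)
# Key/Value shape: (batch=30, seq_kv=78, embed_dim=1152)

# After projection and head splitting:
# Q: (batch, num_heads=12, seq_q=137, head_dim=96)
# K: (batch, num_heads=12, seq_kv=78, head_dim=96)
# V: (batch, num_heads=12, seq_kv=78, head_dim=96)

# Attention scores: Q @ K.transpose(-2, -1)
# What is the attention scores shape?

Input shape: (30, 137, 1152)
Output shape: (30, 12, 137, 78)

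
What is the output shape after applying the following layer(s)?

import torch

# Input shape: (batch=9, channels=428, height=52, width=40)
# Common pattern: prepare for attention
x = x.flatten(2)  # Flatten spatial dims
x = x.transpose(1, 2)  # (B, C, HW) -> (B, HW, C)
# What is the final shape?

Input shape: (9, 428, 52, 40)
  -> after flatten(2): (9, 428, 2080)
Output shape: (9, 2080, 428)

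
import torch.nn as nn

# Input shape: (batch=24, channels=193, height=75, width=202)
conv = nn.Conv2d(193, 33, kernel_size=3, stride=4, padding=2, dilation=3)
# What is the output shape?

Input shape: (24, 193, 75, 202)
Output shape: (24, 33, 19, 50)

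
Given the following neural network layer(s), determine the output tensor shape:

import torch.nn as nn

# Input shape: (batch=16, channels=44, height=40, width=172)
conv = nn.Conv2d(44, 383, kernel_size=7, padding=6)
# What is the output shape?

Input shape: (16, 44, 40, 172)
Output shape: (16, 383, 46, 178)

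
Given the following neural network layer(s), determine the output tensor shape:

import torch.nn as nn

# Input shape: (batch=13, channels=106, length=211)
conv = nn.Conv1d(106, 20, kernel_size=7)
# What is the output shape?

Input shape: (13, 106, 211)
Output shape: (13, 20, 205)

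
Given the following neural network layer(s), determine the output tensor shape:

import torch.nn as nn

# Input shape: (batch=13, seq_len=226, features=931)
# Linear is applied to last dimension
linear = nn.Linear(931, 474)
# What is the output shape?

Input shape: (13, 226, 931)
Output shape: (13, 226, 474)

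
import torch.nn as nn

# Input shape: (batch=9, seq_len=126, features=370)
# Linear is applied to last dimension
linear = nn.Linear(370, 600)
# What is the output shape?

Input shape: (9, 126, 370)
Output shape: (9, 126, 600)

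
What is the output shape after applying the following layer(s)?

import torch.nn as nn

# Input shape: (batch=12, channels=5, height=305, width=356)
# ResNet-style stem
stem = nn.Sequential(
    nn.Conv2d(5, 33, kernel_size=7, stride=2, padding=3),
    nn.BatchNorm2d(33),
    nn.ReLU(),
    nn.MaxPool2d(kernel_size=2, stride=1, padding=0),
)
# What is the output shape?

Input shape: (12, 5, 305, 356)
  -> after Conv2d 7x7 stride=2: (12, 33, 153, 178)
Output shape: (12, 33, 152, 177)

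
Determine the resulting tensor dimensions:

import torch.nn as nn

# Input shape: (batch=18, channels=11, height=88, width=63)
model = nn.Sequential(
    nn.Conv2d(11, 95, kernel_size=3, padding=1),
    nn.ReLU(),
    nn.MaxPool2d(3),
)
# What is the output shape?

Input shape: (18, 11, 88, 63)
  -> after Conv2d: (18, 95, 88, 63)
  -> after ReLU: (18, 95, 88, 63)
Output shape: (18, 95, 29, 21)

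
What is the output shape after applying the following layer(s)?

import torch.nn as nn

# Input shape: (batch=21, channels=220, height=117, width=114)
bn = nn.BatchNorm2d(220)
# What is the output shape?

Input shape: (21, 220, 117, 114)
Output shape: (21, 220, 117, 114)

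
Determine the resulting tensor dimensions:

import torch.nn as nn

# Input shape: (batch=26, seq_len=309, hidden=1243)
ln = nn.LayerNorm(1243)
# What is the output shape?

Input shape: (26, 309, 1243)
Output shape: (26, 309, 1243)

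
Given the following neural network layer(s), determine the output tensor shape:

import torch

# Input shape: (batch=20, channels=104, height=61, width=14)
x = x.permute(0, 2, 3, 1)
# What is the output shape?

Input shape: (20, 104, 61, 14)
Output shape: (20, 61, 14, 104)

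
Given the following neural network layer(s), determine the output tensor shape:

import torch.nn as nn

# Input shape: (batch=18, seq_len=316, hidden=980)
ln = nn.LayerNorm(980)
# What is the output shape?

Input shape: (18, 316, 980)
Output shape: (18, 316, 980)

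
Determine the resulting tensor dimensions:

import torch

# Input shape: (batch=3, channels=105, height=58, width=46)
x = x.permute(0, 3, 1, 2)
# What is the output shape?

Input shape: (3, 105, 58, 46)
Output shape: (3, 46, 105, 58)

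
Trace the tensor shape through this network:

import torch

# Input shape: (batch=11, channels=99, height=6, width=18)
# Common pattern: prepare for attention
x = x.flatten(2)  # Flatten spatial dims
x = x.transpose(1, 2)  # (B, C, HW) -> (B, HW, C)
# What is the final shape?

Input shape: (11, 99, 6, 18)
  -> after flatten(2): (11, 99, 108)
Output shape: (11, 108, 99)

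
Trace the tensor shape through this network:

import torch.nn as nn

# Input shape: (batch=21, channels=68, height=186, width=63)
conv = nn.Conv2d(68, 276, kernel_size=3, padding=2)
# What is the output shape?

Input shape: (21, 68, 186, 63)
Output shape: (21, 276, 188, 65)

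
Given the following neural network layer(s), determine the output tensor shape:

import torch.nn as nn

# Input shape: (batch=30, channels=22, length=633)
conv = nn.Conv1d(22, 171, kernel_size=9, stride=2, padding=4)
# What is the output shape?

Input shape: (30, 22, 633)
Output shape: (30, 171, 317)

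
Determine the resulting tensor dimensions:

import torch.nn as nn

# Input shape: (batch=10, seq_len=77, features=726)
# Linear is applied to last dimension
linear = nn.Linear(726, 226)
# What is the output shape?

Input shape: (10, 77, 726)
Output shape: (10, 77, 226)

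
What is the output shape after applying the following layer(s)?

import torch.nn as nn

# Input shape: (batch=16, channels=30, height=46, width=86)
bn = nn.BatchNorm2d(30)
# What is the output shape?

Input shape: (16, 30, 46, 86)
Output shape: (16, 30, 46, 86)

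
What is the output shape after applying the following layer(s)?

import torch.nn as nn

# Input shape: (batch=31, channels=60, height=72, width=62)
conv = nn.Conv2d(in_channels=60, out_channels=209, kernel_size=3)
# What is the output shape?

Input shape: (31, 60, 72, 62)
Output shape: (31, 209, 70, 60)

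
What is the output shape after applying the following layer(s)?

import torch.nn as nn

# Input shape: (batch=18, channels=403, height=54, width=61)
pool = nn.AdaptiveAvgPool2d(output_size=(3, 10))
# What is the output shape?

Input shape: (18, 403, 54, 61)
Output shape: (18, 403, 3, 10)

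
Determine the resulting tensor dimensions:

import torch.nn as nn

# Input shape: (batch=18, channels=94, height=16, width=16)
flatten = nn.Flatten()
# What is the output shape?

Input shape: (18, 94, 16, 16)
Output shape: (18, 24064)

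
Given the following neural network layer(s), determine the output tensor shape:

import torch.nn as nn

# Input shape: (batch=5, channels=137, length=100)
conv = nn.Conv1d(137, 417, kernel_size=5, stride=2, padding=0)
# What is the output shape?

Input shape: (5, 137, 100)
Output shape: (5, 417, 48)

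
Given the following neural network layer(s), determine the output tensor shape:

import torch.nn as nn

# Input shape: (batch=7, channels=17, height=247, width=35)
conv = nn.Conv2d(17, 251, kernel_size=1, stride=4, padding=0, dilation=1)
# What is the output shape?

Input shape: (7, 17, 247, 35)
Output shape: (7, 251, 62, 9)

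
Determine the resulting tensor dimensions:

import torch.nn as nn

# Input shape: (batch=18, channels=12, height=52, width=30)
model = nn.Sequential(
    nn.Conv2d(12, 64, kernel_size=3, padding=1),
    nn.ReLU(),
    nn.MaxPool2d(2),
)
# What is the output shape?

Input shape: (18, 12, 52, 30)
  -> after Conv2d: (18, 64, 52, 30)
  -> after ReLU: (18, 64, 52, 30)
Output shape: (18, 64, 26, 15)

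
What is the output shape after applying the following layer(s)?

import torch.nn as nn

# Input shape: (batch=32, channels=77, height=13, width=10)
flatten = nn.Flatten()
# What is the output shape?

Input shape: (32, 77, 13, 10)
Output shape: (32, 10010)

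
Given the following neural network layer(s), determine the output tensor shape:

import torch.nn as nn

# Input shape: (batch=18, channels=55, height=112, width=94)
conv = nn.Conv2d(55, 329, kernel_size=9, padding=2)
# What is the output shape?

Input shape: (18, 55, 112, 94)
Output shape: (18, 329, 108, 90)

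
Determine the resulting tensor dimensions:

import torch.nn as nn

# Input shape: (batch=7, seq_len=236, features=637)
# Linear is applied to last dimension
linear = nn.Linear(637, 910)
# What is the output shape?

Input shape: (7, 236, 637)
Output shape: (7, 236, 910)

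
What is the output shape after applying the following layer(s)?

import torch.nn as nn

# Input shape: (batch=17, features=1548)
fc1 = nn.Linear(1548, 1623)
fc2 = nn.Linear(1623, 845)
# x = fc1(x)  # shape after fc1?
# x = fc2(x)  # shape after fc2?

Input shape: (17, 1548)
  -> after fc1: (17, 1623)
Output shape: (17, 845)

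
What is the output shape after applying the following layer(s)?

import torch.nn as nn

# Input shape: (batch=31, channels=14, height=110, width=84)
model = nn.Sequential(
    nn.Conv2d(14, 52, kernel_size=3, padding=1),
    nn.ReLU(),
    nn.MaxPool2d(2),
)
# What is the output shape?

Input shape: (31, 14, 110, 84)
  -> after Conv2d: (31, 52, 110, 84)
  -> after ReLU: (31, 52, 110, 84)
Output shape: (31, 52, 55, 42)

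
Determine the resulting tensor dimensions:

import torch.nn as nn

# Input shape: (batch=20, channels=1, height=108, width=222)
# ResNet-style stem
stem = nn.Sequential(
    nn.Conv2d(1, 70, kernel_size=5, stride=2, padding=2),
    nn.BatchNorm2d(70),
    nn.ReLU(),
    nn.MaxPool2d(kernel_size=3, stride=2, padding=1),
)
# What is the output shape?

Input shape: (20, 1, 108, 222)
  -> after Conv2d 5x5 stride=2: (20, 70, 54, 111)
Output shape: (20, 70, 27, 56)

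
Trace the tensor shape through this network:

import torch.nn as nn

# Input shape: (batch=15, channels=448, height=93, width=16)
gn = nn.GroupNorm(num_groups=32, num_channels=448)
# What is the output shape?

Input shape: (15, 448, 93, 16)
Output shape: (15, 448, 93, 16)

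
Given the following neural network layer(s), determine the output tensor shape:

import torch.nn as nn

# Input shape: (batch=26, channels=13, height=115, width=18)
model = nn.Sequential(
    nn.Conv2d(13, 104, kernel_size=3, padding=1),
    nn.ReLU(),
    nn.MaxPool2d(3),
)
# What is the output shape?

Input shape: (26, 13, 115, 18)
  -> after Conv2d: (26, 104, 115, 18)
  -> after ReLU: (26, 104, 115, 18)
Output shape: (26, 104, 38, 6)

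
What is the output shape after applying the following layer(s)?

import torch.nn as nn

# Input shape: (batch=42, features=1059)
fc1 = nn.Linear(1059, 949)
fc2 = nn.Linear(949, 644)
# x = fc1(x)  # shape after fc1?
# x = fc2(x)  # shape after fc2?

Input shape: (42, 1059)
  -> after fc1: (42, 949)
Output shape: (42, 644)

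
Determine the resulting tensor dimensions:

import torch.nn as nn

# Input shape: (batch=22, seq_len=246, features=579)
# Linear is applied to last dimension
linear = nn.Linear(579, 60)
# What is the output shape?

Input shape: (22, 246, 579)
Output shape: (22, 246, 60)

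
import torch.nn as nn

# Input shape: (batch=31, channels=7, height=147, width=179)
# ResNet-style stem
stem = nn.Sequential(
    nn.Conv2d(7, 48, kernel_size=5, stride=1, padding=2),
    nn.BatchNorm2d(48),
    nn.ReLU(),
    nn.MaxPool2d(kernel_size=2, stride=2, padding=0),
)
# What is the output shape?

Input shape: (31, 7, 147, 179)
  -> after Conv2d 5x5 stride=1: (31, 48, 147, 179)
Output shape: (31, 48, 73, 89)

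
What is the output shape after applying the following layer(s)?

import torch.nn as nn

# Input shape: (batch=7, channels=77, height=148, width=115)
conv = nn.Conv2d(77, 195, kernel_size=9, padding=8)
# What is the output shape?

Input shape: (7, 77, 148, 115)
Output shape: (7, 195, 156, 123)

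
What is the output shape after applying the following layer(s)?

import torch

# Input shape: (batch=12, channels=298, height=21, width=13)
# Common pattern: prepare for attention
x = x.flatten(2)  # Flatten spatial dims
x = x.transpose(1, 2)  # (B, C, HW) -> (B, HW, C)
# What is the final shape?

Input shape: (12, 298, 21, 13)
  -> after flatten(2): (12, 298, 273)
Output shape: (12, 273, 298)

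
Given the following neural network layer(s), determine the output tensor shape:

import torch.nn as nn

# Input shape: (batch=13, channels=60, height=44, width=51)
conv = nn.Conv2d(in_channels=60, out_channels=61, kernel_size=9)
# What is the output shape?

Input shape: (13, 60, 44, 51)
Output shape: (13, 61, 36, 43)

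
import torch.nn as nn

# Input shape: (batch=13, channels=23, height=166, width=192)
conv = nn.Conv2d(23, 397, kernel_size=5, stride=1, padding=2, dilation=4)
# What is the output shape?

Input shape: (13, 23, 166, 192)
Output shape: (13, 397, 154, 180)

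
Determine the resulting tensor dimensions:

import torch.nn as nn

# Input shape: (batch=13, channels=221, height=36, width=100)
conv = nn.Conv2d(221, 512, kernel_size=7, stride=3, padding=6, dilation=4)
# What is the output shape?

Input shape: (13, 221, 36, 100)
Output shape: (13, 512, 8, 30)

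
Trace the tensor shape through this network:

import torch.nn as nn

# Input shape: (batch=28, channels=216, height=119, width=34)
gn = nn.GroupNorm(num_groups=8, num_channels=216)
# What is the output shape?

Input shape: (28, 216, 119, 34)
Output shape: (28, 216, 119, 34)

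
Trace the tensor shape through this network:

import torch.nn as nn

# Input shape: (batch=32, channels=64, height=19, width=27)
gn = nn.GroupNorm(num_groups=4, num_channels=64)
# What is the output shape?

Input shape: (32, 64, 19, 27)
Output shape: (32, 64, 19, 27)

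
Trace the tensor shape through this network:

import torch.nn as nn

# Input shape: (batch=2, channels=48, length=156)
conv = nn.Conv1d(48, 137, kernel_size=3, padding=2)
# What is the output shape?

Input shape: (2, 48, 156)
Output shape: (2, 137, 158)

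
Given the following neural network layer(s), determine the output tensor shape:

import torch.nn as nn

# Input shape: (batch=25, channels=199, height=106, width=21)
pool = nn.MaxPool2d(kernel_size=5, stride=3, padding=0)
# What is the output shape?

Input shape: (25, 199, 106, 21)
Output shape: (25, 199, 34, 6)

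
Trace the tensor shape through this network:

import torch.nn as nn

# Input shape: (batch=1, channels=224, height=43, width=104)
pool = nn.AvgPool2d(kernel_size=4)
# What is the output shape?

Input shape: (1, 224, 43, 104)
Output shape: (1, 224, 10, 26)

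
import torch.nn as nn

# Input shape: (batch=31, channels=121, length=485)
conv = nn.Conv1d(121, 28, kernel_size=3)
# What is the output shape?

Input shape: (31, 121, 485)
Output shape: (31, 28, 483)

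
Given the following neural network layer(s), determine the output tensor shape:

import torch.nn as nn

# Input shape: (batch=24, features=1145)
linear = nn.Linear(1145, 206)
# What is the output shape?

Input shape: (24, 1145)
Output shape: (24, 206)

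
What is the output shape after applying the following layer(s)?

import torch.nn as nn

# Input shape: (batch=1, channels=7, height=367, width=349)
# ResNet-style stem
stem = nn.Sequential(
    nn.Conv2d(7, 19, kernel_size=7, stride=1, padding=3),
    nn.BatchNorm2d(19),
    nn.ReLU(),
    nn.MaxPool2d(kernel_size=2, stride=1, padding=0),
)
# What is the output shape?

Input shape: (1, 7, 367, 349)
  -> after Conv2d 7x7 stride=1: (1, 19, 367, 349)
Output shape: (1, 19, 366, 348)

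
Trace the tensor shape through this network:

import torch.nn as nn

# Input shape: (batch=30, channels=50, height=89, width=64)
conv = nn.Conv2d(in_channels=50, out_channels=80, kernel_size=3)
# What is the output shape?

Input shape: (30, 50, 89, 64)
Output shape: (30, 80, 87, 62)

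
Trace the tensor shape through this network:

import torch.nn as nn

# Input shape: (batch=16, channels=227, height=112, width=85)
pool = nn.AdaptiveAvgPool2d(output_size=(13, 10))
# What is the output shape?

Input shape: (16, 227, 112, 85)
Output shape: (16, 227, 13, 10)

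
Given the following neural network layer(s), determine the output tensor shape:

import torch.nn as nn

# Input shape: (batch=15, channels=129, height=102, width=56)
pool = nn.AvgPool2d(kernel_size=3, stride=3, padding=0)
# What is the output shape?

Input shape: (15, 129, 102, 56)
Output shape: (15, 129, 34, 18)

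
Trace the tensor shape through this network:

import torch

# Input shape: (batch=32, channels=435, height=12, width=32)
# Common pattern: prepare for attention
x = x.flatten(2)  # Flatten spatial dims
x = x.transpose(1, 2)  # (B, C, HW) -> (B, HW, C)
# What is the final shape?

Input shape: (32, 435, 12, 32)
  -> after flatten(2): (32, 435, 384)
Output shape: (32, 384, 435)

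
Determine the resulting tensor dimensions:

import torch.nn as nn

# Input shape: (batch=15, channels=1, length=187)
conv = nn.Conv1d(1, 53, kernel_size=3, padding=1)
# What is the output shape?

Input shape: (15, 1, 187)
Output shape: (15, 53, 187)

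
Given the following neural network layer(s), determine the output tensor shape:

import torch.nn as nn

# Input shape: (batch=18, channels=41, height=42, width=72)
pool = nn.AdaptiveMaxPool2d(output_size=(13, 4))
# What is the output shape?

Input shape: (18, 41, 42, 72)
Output shape: (18, 41, 13, 4)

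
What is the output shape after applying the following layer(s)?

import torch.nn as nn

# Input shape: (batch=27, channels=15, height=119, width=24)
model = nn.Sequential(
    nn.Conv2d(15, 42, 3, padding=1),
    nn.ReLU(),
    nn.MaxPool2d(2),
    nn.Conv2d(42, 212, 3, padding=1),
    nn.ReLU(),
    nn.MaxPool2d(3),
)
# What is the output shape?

Input shape: (27, 15, 119, 24)
  -> after first Conv2d: (27, 42, 119, 24)
  -> after first MaxPool2d: (27, 42, 59, 12)
  -> after second Conv2d: (27, 212, 59, 12)
Output shape: (27, 212, 19, 4)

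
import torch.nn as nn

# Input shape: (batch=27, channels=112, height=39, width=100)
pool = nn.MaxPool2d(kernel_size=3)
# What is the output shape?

Input shape: (27, 112, 39, 100)
Output shape: (27, 112, 13, 33)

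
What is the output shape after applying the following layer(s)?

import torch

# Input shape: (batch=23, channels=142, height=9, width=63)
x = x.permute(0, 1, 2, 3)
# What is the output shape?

Input shape: (23, 142, 9, 63)
Output shape: (23, 142, 9, 63)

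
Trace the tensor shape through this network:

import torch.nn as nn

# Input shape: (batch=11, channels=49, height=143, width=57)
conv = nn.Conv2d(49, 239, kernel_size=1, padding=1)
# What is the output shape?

Input shape: (11, 49, 143, 57)
Output shape: (11, 239, 145, 59)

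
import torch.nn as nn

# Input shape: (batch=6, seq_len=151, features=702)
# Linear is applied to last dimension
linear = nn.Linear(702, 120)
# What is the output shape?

Input shape: (6, 151, 702)
Output shape: (6, 151, 120)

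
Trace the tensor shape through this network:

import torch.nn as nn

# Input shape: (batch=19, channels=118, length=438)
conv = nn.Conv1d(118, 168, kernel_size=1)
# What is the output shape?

Input shape: (19, 118, 438)
Output shape: (19, 168, 438)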